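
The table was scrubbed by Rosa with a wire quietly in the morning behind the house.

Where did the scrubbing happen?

behind the house

'behind the house' marks the location of the scrubbing event.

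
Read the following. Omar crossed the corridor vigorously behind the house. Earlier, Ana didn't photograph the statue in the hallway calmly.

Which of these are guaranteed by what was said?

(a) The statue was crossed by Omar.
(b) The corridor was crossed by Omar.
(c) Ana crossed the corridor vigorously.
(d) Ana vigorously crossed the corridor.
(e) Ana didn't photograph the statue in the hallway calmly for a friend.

(b), (e)

(a) Not entailed — Omar crossed the corridor, not the statue; the statue belongs to the photographing event.
(b) Entailed — this follows by dropping conjuncts from the crossing event's description.
(c) Not entailed — the passage has Omar crossing the corridor, not Ana.
(d) Not entailed — the passage has Omar crossing the corridor, not Ana.
(e) Entailed — under negation, adding a further restriction is entailed: if no such photographing event occurred, none occurred for a friend either.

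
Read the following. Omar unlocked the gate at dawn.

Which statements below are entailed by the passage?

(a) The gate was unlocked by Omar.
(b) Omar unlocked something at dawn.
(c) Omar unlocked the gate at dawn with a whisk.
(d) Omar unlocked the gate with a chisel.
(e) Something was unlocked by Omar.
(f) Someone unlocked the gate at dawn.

(a) Entailed — the original entails any weakening of itself; this just drops 'at dawn'.
(b) Entailed — generalizing the patient leaves a sub-description the original still satisfies.
(c) Not entailed — 'with a whisk' adds information not in the original event.
(d) Not entailed — 'with a chisel' adds information not in the original event.
(e) Entailed — every conjunct here is already in the original unlocking event.
(f) Entailed — generalizing the agent leaves a sub-description the original still satisfies.

(a), (b), (e), (f)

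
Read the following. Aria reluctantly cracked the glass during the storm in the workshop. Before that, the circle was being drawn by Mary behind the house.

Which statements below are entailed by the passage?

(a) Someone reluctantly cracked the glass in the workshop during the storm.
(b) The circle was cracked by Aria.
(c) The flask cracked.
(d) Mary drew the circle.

(a) Entailed — the original entails any weakening of itself; this just generalizes the agent.
(b) Not entailed — Aria cracked the glass, not the circle; the circle belongs to the drawing event.
(c) Not entailed — the glass is what cracked, not the flask.
(d) Not entailed — 'was drawing' is progressive on an accomplishment; it does not entail the completed 'drew'.

(a)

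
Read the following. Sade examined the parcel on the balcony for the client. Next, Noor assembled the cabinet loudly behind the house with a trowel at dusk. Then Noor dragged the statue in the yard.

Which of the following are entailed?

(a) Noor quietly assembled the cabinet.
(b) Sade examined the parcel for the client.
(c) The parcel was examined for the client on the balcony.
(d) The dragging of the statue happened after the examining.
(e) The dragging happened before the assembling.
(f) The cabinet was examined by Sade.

(b), (c), (d)

(a) Not entailed — 'quietly' adds a manner not in (and inconsistent with) the original.
(b) Entailed — every conjunct here is already in the original examining event.
(c) Entailed — every conjunct here is already in the original examining event.
(d) Entailed — the narrative places the examining before the dragging.
(e) Not entailed — the narrative places the assembling before the dragging, not after.
(f) Not entailed — Sade examined the parcel, not the cabinet; the cabinet belongs to the assembling event.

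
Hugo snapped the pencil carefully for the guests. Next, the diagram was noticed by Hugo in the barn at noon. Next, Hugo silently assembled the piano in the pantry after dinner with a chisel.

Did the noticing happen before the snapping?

no

The narrative orders the snapping before the noticing.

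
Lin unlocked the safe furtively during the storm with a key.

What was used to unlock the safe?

a key

'with a key' marks the instrument of the unlocking event.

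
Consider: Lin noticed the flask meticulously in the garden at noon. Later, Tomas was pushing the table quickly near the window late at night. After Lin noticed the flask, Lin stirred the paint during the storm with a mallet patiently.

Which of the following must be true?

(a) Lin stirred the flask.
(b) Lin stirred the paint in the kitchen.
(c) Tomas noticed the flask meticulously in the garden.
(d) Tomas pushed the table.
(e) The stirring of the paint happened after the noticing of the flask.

(a) Not entailed — Lin stirred the paint, not the flask; the flask belongs to the noticing event.
(b) Not entailed — 'in the kitchen' adds information not in the original event.
(c) Not entailed — the passage has Lin noticing the flask, not Tomas.
(d) Entailed — 'push' is an activity; 'was pushing' entails that some pushing happened, so 'pushed' holds.
(e) Entailed — the narrative places the noticing before the stirring.

(d), (e)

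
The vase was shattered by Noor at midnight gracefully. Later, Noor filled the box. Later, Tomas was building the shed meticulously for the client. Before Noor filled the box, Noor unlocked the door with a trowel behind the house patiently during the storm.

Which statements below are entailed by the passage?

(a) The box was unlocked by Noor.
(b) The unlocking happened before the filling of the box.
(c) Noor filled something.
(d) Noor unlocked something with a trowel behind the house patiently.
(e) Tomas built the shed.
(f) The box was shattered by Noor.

(b), (c), (d)

(a) Not entailed — Noor unlocked the door, not the box; the box belongs to the filling event.
(b) Entailed — the narrative places the unlocking before the filling.
(c) Entailed — the original entails any weakening of itself; this just generalizes the patient.
(d) Entailed — this follows by dropping conjuncts from the unlocking event's description.
(e) Not entailed — 'was building' is progressive on an accomplishment; it does not entail the completed 'built'.
(f) Not entailed — Noor shattered the vase, not the box; the box belongs to the filling event.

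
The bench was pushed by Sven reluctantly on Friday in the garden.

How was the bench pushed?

'reluctantly' marks the manner of the pushing event.

reluctantly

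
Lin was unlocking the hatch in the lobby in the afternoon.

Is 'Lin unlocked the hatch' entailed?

'was unlocking' is progressive; for an accomplishment like 'unlock the hatch', it doesn't entail completion.

no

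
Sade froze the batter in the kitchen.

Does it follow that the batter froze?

yes

'Sade froze the batter' is the causative; it entails the inchoative 'the batter froze'.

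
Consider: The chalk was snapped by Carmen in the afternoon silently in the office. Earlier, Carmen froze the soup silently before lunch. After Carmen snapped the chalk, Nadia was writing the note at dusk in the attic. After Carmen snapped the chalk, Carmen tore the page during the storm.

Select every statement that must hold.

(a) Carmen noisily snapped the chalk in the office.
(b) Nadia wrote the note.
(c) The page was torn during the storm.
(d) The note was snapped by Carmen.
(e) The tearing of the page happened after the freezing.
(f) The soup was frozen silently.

(c), (e), (f)

(a) Not entailed — 'noisily' adds a manner not in (and inconsistent with) the original.
(b) Not entailed — 'was writing' is progressive on an accomplishment; it does not entail the completed 'wrote'.
(c) Entailed — every conjunct here is already in the original tearing event.
(d) Not entailed — Carmen snapped the chalk, not the note; the note belongs to the writing event.
(e) Entailed — the narrative places the freezing before the tearing.
(f) Entailed — dropping 'before lunch' and generalizing the agent leaves a sub-description the original still satisfies.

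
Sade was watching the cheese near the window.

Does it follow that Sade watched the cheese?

yes

'watch' is atelic; if Sade was watching the cheese, then Sade watched the cheese (for some time).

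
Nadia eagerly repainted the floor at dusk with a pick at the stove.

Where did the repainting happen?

'at the stove' marks the location of the repainting event.

at the stove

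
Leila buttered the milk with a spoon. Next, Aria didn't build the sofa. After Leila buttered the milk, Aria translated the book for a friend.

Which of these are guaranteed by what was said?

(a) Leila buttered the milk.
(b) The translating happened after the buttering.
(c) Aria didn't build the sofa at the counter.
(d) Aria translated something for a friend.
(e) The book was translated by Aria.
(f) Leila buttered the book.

(a) Entailed — the original entails any weakening of itself; this just drops 'with a spoon'.
(b) Entailed — the narrative places the buttering before the translating.
(c) Entailed — under negation, adding a further restriction is entailed: if no such building event occurred, none occurred at the counter either.
(d) Entailed — this follows by dropping conjuncts from the translating event's description.
(e) Entailed — dropping 'for a friend' leaves a sub-description the original still satisfies.
(f) Not entailed — Leila buttered the milk, not the book; the book belongs to the translating event.

(a), (b), (c), (d), (e)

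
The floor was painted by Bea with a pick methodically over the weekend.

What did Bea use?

a pick

'with a pick' marks the instrument of the painting event.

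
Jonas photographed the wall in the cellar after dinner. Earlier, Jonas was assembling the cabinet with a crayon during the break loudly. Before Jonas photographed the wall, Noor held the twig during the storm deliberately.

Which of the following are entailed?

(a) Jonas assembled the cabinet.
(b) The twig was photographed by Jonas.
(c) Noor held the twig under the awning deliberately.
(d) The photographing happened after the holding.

(a) Not entailed — 'was assembling' is progressive on an accomplishment; it does not entail the completed 'assembled'.
(b) Not entailed — Jonas photographed the wall, not the twig; the twig belongs to the holding event.
(c) Not entailed — 'under the awning' adds information not in the original event.
(d) Entailed — the narrative places the holding before the photographing.

(d)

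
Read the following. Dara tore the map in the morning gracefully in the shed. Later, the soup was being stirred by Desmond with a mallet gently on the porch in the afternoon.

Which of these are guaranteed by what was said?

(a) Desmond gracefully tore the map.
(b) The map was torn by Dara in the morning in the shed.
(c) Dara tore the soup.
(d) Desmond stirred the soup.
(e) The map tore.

(a) Not entailed — the passage has Dara tearing the map, not Desmond.
(b) Entailed — every conjunct here is already in the original tearing event.
(c) Not entailed — Dara tore the map, not the soup; the soup belongs to the stirring event.
(d) Entailed — 'stir' is an activity; 'was stirring' entails that some stirring happened, so 'stirred' holds.
(e) Entailed — 'Dara tore the map' is causative; it entails the inchoative 'the map tore'.

(b), (d), (e)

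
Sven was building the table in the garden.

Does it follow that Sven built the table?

no

'was building' is progressive; for an accomplishment like 'build the table', it doesn't entail completion.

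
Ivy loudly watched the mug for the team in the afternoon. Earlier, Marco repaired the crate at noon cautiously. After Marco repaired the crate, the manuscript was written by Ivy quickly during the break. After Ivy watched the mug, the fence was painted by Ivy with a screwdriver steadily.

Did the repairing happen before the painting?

yes

The narrative orders the repairing before the painting.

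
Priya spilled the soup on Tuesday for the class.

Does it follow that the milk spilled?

Nothing is said about any milk; only the soup is affected.

no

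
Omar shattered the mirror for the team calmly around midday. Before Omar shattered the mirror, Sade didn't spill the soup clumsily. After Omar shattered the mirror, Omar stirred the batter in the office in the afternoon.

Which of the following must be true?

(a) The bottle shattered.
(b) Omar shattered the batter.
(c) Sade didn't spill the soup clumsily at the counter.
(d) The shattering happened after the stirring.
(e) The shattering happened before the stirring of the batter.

(a) Not entailed — the mirror is what shattered, not the bottle.
(b) Not entailed — Omar shattered the mirror, not the batter; the batter belongs to the stirring event.
(c) Entailed — under negation, adding a further restriction is entailed: if no such spilling event occurred, none occurred at the counter either.
(d) Not entailed — the narrative places the shattering before the stirring, not after.
(e) Entailed — the narrative places the shattering before the stirring.

(c), (e)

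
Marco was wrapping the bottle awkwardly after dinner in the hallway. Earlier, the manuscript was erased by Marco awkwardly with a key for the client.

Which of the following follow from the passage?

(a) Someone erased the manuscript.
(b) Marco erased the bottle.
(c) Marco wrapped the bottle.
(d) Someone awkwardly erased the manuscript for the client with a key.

(a) Entailed — every conjunct here is already in the original erasing event.
(b) Not entailed — Marco erased the manuscript, not the bottle; the bottle belongs to the wrapping event.
(c) Not entailed — 'was wrapping' is progressive on an accomplishment; it does not entail the completed 'wrapped'.
(d) Entailed — this follows by dropping conjuncts from the erasing event's description.

(a), (d)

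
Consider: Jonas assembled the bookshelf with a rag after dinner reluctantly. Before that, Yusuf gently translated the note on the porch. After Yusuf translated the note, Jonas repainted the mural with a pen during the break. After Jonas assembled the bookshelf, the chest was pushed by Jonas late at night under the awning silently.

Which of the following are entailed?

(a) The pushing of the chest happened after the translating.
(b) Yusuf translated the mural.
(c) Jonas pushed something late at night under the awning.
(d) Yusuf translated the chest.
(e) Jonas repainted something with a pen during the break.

(a), (c), (e)

(a) Entailed — the narrative places the translating before the pushing.
(b) Not entailed — Yusuf translated the note, not the mural; the mural belongs to the repainting event.
(c) Entailed — dropping 'silently' and generalizing the patient leaves a sub-description the original still satisfies.
(d) Not entailed — Yusuf translated the note, not the chest; the chest belongs to the pushing event.
(e) Entailed — generalizing the patient leaves a sub-description the original still satisfies.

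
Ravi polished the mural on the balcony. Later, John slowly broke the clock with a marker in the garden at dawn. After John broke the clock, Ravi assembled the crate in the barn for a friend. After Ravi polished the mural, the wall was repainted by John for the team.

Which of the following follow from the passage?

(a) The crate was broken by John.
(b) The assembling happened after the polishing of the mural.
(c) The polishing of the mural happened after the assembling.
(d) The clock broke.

(b), (d)

(a) Not entailed — John broke the clock, not the crate; the crate belongs to the assembling event.
(b) Entailed — the narrative places the polishing before the assembling.
(c) Not entailed — the narrative places the polishing before the assembling, not after.
(d) Entailed — 'John broke the clock' is causative; it entails the inchoative 'the clock broke'.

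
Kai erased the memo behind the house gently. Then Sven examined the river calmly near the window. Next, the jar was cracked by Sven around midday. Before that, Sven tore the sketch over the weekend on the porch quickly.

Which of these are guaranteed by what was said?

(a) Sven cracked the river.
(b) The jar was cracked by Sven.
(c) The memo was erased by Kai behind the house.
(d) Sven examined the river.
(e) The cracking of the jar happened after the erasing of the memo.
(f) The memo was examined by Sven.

(b), (c), (d), (e)

(a) Not entailed — Sven cracked the jar, not the river; the river belongs to the examining event.
(b) Entailed — this follows by dropping conjuncts from the cracking event's description.
(c) Entailed — dropping 'gently' leaves a sub-description the original still satisfies.
(d) Entailed — the original entails any weakening of itself; this just drops 'near the window', 'calmly'.
(e) Entailed — the narrative places the erasing before the cracking.
(f) Not entailed — Sven examined the river, not the memo; the memo belongs to the erasing event.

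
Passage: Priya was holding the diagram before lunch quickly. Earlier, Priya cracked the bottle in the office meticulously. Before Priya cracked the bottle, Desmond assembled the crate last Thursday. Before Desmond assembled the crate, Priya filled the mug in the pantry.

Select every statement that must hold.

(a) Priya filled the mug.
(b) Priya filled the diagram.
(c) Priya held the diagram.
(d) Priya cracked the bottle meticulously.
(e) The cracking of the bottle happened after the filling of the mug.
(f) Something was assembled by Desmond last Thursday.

(a) Entailed — this follows by dropping conjuncts from the filling event's description.
(b) Not entailed — Priya filled the mug, not the diagram; the diagram belongs to the holding event.
(c) Entailed — 'hold' is an activity; 'was holding' entails that some holding happened, so 'held' holds.
(d) Entailed — every conjunct here is already in the original cracking event.
(e) Entailed — the narrative places the filling before the cracking.
(f) Entailed — every conjunct here is already in the original assembling event.

(a), (c), (d), (e), (f)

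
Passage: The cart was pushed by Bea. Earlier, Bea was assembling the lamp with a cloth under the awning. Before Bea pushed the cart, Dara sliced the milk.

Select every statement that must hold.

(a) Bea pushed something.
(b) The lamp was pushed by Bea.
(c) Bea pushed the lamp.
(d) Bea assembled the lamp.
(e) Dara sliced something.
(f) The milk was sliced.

(a) Entailed — every conjunct here is already in the original pushing event.
(b) Not entailed — Bea pushed the cart, not the lamp; the lamp belongs to the assembling event.
(c) Not entailed — Bea pushed the cart, not the lamp; the lamp belongs to the assembling event.
(d) Not entailed — 'was assembling' is progressive on an accomplishment; it does not entail the completed 'assembled'.
(e) Entailed — generalizing the patient leaves a sub-description the original still satisfies.
(f) Entailed — this follows by dropping conjuncts from the slicing event's description.

(a), (e), (f)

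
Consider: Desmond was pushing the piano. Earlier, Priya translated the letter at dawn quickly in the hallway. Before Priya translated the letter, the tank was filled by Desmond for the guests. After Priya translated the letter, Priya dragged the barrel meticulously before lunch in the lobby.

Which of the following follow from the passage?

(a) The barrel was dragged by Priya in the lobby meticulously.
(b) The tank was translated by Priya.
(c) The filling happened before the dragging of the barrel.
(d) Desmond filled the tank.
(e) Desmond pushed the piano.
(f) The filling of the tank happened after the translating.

(a), (c), (d), (e)

(a) Entailed — this follows by dropping conjuncts from the dragging event's description.
(b) Not entailed — Priya translated the letter, not the tank; the tank belongs to the filling event.
(c) Entailed — the narrative places the filling before the dragging.
(d) Entailed — every conjunct here is already in the original filling event.
(e) Entailed — 'push' is an activity; 'was pushing' entails that some pushing happened, so 'pushed' holds.
(f) Not entailed — the narrative places the filling before the translating, not after.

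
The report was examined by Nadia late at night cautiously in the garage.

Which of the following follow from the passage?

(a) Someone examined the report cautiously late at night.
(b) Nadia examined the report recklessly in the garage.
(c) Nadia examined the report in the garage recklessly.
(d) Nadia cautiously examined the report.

(a) Entailed — dropping 'in the garage' and generalizing the agent leaves a sub-description the original still satisfies.
(b) Not entailed — 'recklessly' adds a manner not in (and inconsistent with) the original.
(c) Not entailed — 'recklessly' adds a manner not in (and inconsistent with) the original.
(d) Entailed — dropping 'late at night', 'in the garage' leaves a sub-description the original still satisfies.

(a), (d)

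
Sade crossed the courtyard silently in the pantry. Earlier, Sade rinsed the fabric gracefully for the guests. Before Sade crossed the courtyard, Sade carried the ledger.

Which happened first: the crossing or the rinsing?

The connectives place the rinsing before the crossing.

the rinsing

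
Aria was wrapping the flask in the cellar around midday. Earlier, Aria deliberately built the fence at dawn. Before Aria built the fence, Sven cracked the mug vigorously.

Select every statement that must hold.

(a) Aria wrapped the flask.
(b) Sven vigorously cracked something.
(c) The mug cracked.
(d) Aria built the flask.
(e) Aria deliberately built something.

(b), (c), (e)

(a) Not entailed — 'was wrapping' is progressive on an accomplishment; it does not entail the completed 'wrapped'.
(b) Entailed — generalizing the patient leaves a sub-description the original still satisfies.
(c) Entailed — 'Sven cracked the mug' is causative; it entails the inchoative 'the mug cracked'.
(d) Not entailed — Aria built the fence, not the flask; the flask belongs to the wrapping event.
(e) Entailed — every conjunct here is already in the original building event.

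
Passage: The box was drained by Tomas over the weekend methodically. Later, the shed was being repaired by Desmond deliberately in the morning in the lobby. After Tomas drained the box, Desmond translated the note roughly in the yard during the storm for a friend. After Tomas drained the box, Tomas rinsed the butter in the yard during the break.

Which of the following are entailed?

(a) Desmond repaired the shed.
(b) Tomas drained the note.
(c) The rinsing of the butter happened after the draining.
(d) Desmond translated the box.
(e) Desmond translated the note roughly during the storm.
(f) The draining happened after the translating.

(a) Not entailed — 'was repairing' is progressive on an accomplishment; it does not entail the completed 'repaired'.
(b) Not entailed — Tomas drained the box, not the note; the note belongs to the translating event.
(c) Entailed — the narrative places the draining before the rinsing.
(d) Not entailed — Desmond translated the note, not the box; the box belongs to the draining event.
(e) Entailed — dropping 'for a friend', 'in the yard' leaves a sub-description the original still satisfies.
(f) Not entailed — the narrative places the draining before the translating, not after.

(c), (e)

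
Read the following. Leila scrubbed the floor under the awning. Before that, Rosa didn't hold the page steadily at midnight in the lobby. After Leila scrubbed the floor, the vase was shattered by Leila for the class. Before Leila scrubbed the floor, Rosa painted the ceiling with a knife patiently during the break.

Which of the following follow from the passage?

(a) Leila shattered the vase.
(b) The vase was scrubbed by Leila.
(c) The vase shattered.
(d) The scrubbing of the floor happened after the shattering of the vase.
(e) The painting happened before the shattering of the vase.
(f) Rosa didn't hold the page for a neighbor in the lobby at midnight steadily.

(a) Entailed — the original entails any weakening of itself; this just drops 'for the class'.
(b) Not entailed — Leila scrubbed the floor, not the vase; the vase belongs to the shattering event.
(c) Entailed — 'Leila shattered the vase' is causative; it entails the inchoative 'the vase shattered'.
(d) Not entailed — the narrative places the scrubbing before the shattering, not after.
(e) Entailed — the narrative places the painting before the shattering.
(f) Entailed — under negation, adding a further restriction is entailed: if no such holding event occurred, none occurred for a neighbor either.

(a), (c), (e), (f)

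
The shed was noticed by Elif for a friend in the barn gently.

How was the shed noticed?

'gently' marks the manner of the noticing event.

gently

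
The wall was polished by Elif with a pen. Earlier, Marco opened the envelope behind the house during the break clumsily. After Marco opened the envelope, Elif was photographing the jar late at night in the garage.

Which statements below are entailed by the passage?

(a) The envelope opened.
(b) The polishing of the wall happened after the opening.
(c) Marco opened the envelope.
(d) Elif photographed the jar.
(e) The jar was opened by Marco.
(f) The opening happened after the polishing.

(a) Entailed — 'Marco opened the envelope' is causative; it entails the inchoative 'the envelope opened'.
(b) Entailed — the narrative places the opening before the polishing.
(c) Entailed — every conjunct here is already in the original opening event.
(d) Not entailed — 'was photographing' is progressive on an accomplishment; it does not entail the completed 'photographed'.
(e) Not entailed — Marco opened the envelope, not the jar; the jar belongs to the photographing event.
(f) Not entailed — the narrative places the opening before the polishing, not after.

(a), (b), (c)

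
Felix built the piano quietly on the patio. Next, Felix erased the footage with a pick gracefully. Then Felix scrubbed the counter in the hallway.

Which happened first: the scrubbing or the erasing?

the erasing

The connectives place the erasing before the scrubbing.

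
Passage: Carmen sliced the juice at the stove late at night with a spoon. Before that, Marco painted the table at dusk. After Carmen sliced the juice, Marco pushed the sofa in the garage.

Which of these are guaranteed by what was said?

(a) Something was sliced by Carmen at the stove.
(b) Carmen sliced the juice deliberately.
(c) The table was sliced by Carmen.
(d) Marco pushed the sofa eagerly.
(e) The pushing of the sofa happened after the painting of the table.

(a), (e)

(a) Entailed — this follows by dropping conjuncts from the slicing event's description.
(b) Not entailed — 'deliberately' adds information not in the original event.
(c) Not entailed — Carmen sliced the juice, not the table; the table belongs to the painting event.
(d) Not entailed — 'eagerly' adds information not in the original event.
(e) Entailed — the narrative places the painting before the pushing.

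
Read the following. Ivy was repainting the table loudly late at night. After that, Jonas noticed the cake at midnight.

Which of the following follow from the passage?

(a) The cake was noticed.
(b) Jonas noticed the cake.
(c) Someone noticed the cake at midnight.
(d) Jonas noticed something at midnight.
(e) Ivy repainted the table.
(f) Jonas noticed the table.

(a) Entailed — dropping 'at midnight' and generalizing the agent leaves a sub-description the original still satisfies.
(b) Entailed — this follows by dropping conjuncts from the noticing event's description.
(c) Entailed — this follows by dropping conjuncts from the noticing event's description.
(d) Entailed — every conjunct here is already in the original noticing event.
(e) Not entailed — 'was repainting' is progressive on an accomplishment; it does not entail the completed 'repainted'.
(f) Not entailed — Jonas noticed the cake, not the table; the table belongs to the repainting event.

(a), (b), (c), (d)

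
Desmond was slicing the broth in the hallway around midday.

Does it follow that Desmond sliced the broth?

'was slicing' is progressive; for an accomplishment like 'slice the broth', it doesn't entail completion.

no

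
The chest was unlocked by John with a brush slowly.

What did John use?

a brush

'with a brush' marks the instrument of the unlocking event.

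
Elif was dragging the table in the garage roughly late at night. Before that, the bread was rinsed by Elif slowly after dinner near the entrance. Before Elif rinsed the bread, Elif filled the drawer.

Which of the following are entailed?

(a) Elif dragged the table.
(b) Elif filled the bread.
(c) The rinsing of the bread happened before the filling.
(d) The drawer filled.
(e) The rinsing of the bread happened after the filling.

(a) Entailed — 'drag' is an activity; 'was dragging' entails that some dragging happened, so 'dragged' holds.
(b) Not entailed — Elif filled the drawer, not the bread; the bread belongs to the rinsing event.
(c) Not entailed — the narrative places the filling before the rinsing, not after.
(d) Entailed — 'Elif filled the drawer' is causative; it entails the inchoative 'the drawer filled'.
(e) Entailed — the narrative places the filling before the rinsing.

(a), (d), (e)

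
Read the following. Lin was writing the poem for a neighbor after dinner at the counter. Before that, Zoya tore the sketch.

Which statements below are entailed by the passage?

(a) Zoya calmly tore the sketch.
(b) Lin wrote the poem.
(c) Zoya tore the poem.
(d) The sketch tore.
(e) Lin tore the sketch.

(d)

(a) Not entailed — 'calmly' adds information not in the original event.
(b) Not entailed — 'was writing' is progressive on an accomplishment; it does not entail the completed 'wrote'.
(c) Not entailed — Zoya tore the sketch, not the poem; the poem belongs to the writing event.
(d) Entailed — 'Zoya tore the sketch' is causative; it entails the inchoative 'the sketch tore'.
(e) Not entailed — the passage has Zoya tearing the sketch, not Lin.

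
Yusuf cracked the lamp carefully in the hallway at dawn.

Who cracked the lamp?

Yusuf

'Yusuf' marks the agent of the cracking event.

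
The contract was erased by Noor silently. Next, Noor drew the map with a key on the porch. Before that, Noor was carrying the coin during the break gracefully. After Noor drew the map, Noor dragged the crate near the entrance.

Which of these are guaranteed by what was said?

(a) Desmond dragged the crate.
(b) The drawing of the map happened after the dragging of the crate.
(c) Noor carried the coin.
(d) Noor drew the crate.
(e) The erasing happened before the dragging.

(a) Not entailed — the passage has Noor dragging the crate, not Desmond.
(b) Not entailed — the narrative places the drawing before the dragging, not after.
(c) Entailed — 'carry' is an activity; 'was carrying' entails that some carrying happened, so 'carried' holds.
(d) Not entailed — Noor drew the map, not the crate; the crate belongs to the dragging event.
(e) Entailed — the narrative places the erasing before the dragging.

(c), (e)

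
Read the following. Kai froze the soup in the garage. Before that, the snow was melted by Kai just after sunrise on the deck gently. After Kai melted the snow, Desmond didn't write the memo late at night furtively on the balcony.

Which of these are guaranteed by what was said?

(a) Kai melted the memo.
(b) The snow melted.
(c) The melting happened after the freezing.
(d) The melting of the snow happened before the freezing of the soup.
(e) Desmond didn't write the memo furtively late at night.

(b), (d)

(a) Not entailed — Kai melted the snow, not the memo; the memo belongs to the writing event.
(b) Entailed — 'Kai melted the snow' is causative; it entails the inchoative 'the snow melted'.
(c) Not entailed — the narrative places the melting before the freezing, not after.
(d) Entailed — the narrative places the melting before the freezing.
(e) Not entailed — dropping 'on the balcony' under negation is not valid — the original leaves open that Desmond wrote the memo some other way.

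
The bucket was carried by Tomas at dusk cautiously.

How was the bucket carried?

'cautiously' marks the manner of the carrying event.

cautiously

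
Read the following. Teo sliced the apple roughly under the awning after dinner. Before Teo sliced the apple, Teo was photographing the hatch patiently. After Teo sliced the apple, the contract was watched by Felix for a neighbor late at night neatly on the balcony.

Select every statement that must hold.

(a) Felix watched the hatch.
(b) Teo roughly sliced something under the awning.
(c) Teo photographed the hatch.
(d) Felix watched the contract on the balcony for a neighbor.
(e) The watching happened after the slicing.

(b), (d), (e)

(a) Not entailed — Felix watched the contract, not the hatch; the hatch belongs to the photographing event.
(b) Entailed — every conjunct here is already in the original slicing event.
(c) Not entailed — 'was photographing' is progressive on an accomplishment; it does not entail the completed 'photographed'.
(d) Entailed — every conjunct here is already in the original watching event.
(e) Entailed — the narrative places the slicing before the watching.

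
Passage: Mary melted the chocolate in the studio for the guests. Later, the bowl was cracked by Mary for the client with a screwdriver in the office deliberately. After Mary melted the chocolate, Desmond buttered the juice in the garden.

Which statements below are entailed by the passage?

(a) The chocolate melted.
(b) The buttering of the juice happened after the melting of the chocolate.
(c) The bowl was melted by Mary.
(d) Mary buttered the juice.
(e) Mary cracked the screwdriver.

(a), (b)

(a) Entailed — 'Mary melted the chocolate' is causative; it entails the inchoative 'the chocolate melted'.
(b) Entailed — the narrative places the melting before the buttering.
(c) Not entailed — Mary melted the chocolate, not the bowl; the bowl belongs to the cracking event.
(d) Not entailed — the passage has Desmond buttering the juice, not Mary.
(e) Not entailed — the screwdriver is the instrument, not what was cracked.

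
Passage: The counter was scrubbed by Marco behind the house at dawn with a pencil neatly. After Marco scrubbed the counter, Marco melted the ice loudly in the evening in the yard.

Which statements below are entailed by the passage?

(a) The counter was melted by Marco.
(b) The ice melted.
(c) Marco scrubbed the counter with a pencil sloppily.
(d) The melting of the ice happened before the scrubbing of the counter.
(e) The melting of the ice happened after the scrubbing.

(b), (e)

(a) Not entailed — Marco melted the ice, not the counter; the counter belongs to the scrubbing event.
(b) Entailed — 'Marco melted the ice' is causative; it entails the inchoative 'the ice melted'.
(c) Not entailed — 'sloppily' adds a manner not in (and inconsistent with) the original.
(d) Not entailed — the narrative places the scrubbing before the melting, not after.
(e) Entailed — the narrative places the scrubbing before the melting.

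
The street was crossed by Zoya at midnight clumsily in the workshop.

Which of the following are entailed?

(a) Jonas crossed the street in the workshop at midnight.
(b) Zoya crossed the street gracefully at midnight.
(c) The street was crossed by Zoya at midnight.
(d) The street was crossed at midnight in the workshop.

(a) Not entailed — the passage has Zoya crossing the street, not Jonas.
(b) Not entailed — 'gracefully' adds a manner not in (and inconsistent with) the original.
(c) Entailed — the original entails any weakening of itself; this just drops 'clumsily', 'in the workshop'.
(d) Entailed — this follows by dropping conjuncts from the crossing event's description.

(c), (d)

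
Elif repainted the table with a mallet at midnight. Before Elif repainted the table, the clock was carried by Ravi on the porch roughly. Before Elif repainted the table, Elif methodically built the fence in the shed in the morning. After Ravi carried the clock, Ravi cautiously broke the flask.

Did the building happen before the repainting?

yes

The narrative orders the building before the repainting.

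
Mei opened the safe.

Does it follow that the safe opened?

'Mei opened the safe' is the causative; it entails the inchoative 'the safe opened'.

yes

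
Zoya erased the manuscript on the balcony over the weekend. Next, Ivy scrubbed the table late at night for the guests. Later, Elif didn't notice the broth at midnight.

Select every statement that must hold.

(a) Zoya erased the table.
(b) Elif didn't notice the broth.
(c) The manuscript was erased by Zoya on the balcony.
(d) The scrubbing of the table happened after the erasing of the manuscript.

(a) Not entailed — Zoya erased the manuscript, not the table; the table belongs to the scrubbing event.
(b) Not entailed — dropping 'at midnight' under negation is not valid — the original leaves open that Elif noticed the broth some other way.
(c) Entailed — dropping 'over the weekend' leaves a sub-description the original still satisfies.
(d) Entailed — the narrative places the erasing before the scrubbing.

(c), (d)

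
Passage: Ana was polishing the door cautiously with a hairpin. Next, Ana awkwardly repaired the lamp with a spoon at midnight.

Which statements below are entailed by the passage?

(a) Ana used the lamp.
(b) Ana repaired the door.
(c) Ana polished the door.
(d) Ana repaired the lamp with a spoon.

(c), (d)

(a) Not entailed — the lamp is the patient, not an instrument — Ana used a spoon.
(b) Not entailed — Ana repaired the lamp, not the door; the door belongs to the polishing event.
(c) Entailed — 'polish' is an activity; 'was polishing' entails that some polishing happened, so 'polished' holds.
(d) Entailed — the original entails any weakening of itself; this just drops 'at midnight', 'awkwardly'.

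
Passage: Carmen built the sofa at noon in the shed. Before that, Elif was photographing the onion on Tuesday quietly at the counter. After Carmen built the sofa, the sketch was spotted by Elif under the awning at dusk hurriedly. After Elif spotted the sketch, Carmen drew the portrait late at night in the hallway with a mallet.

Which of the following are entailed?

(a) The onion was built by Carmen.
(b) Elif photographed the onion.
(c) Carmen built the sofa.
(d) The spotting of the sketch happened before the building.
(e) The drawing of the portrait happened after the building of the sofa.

(c), (e)

(a) Not entailed — Carmen built the sofa, not the onion; the onion belongs to the photographing event.
(b) Not entailed — 'was photographing' is progressive on an accomplishment; it does not entail the completed 'photographed'.
(c) Entailed — the original entails any weakening of itself; this just drops 'at noon', 'in the shed'.
(d) Not entailed — the narrative places the building before the spotting, not after.
(e) Entailed — the narrative places the building before the drawing.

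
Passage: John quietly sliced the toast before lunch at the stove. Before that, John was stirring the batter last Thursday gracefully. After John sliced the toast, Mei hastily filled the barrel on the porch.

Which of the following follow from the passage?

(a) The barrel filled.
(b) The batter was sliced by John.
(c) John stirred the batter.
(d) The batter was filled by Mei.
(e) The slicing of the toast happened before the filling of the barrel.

(a), (c), (e)

(a) Entailed — 'Mei filled the barrel' is causative; it entails the inchoative 'the barrel filled'.
(b) Not entailed — John sliced the toast, not the batter; the batter belongs to the stirring event.
(c) Entailed — 'stir' is an activity; 'was stirring' entails that some stirring happened, so 'stirred' holds.
(d) Not entailed — Mei filled the barrel, not the batter; the batter belongs to the stirring event.
(e) Entailed — the narrative places the slicing before the filling.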